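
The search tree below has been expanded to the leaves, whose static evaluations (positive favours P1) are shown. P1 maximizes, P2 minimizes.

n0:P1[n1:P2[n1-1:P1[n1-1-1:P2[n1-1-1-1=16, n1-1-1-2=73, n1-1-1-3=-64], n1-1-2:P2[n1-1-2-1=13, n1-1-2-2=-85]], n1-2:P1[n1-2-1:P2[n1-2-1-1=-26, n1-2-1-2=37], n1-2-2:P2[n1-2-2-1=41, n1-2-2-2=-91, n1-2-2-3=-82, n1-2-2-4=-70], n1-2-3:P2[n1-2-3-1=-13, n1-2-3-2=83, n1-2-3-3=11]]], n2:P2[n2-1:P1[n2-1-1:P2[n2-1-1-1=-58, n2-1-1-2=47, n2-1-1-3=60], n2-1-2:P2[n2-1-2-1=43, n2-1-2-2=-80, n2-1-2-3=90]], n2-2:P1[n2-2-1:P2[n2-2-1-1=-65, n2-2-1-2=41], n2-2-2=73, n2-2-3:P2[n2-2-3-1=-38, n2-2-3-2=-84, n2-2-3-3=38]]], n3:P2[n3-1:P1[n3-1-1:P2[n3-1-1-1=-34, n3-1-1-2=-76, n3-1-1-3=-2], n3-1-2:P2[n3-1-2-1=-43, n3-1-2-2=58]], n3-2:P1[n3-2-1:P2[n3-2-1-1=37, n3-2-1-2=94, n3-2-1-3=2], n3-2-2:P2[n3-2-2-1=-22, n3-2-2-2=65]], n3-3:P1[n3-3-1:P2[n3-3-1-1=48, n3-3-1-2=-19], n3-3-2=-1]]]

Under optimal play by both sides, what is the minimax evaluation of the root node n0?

n1-1-1 (P2): min(16, 73, -64) = -64
n1-1-2 (P2): min(13, -85) = -85
n1-1 (P1): max(-64, -85) = -64
n1-2-1 (P2): min(-26, 37) = -26
n1-2-2 (P2): min(41, -91, -82, -70) = -91
n1-2-3 (P2): min(-13, 83, 11) = -13
n1-2 (P1): max(-26, -91, -13) = -13
n1 (P2): min(-64, -13) = -64
n2-1-1 (P2): min(-58, 47, 60) = -58
n2-1-2 (P2): min(43, -80, 90) = -80
n2-1 (P1): max(-58, -80) = -58
n2-2-1 (P2): min(-65, 41) = -65
n2-2-3 (P2): min(-38, -84, 38) = -84
n2-2 (P1): max(-65, 73, -84) = 73
n2 (P2): min(-58, 73) = -58
n3-1-1 (P2): min(-34, -76, -2) = -76
n3-1-2 (P2): min(-43, 58) = -43
n3-1 (P1): max(-76, -43) = -43
n3-2-1 (P2): min(37, 94, 2) = 2
n3-2-2 (P2): min(-22, 65) = -22
n3-2 (P1): max(2, -22) = 2
n3-3-1 (P2): min(48, -19) = -19
n3-3 (P1): max(-19, -1) = -1
n3 (P2): min(-43, 2, -1) = -43
n0 (P1): max(-64, -58, -43) = -43

-43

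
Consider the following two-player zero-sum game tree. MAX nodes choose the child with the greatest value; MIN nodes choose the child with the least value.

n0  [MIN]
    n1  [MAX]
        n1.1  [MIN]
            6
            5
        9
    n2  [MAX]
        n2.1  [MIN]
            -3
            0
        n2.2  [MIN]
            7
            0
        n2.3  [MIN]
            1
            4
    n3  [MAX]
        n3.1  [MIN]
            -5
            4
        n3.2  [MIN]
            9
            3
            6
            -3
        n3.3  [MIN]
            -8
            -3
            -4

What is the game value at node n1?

n1.1 (MIN): min(6, 5) = 5
n1 (MAX): max(5, 9) = 9

9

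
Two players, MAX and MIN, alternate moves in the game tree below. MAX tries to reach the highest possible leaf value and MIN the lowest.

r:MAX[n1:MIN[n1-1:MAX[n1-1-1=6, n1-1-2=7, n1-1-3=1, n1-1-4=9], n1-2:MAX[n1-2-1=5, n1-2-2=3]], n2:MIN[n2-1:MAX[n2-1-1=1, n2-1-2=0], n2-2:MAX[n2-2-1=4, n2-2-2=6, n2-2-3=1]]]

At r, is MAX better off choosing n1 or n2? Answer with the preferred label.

n1-1 (MAX): max(6, 7, 1, 9) = 9
n1-2 (MAX): max(5, 3) = 5
n1 (MIN): min(9, 5) = 5
n2-1 (MAX): max(1, 0) = 1
n2-2 (MAX): max(4, 6, 1) = 6
n2 (MIN): min(1, 6) = 1
MAX prefers the higher value; n1=5, n2=1. n1 is better since 5 > 1.

n1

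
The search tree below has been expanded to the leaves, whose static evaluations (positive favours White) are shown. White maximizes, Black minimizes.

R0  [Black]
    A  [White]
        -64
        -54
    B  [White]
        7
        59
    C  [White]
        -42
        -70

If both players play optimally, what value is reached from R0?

A (White): max(-64, -54) = -54
B (White): max(7, 59) = 59
C (White): max(-42, -70) = -42
R0 (Black): min(-54, 59, -42) = -54

-54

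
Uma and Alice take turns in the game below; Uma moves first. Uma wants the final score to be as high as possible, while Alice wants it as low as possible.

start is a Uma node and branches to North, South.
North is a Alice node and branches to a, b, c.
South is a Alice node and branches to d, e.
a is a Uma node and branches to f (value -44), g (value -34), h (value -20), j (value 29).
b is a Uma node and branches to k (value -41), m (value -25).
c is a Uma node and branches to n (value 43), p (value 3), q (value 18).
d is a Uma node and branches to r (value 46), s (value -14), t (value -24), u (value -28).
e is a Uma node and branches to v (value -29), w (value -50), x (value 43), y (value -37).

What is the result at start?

43

a (Uma): max(-44, -34, -20, 29) = 29
b (Uma): max(-41, -25) = -25
c (Uma): max(43, 3, 18) = 43
North (Alice): min(29, -25, 43) = -25
d (Uma): max(46, -14, -24, -28) = 46
e (Uma): max(-29, -50, 43, -37) = 43
South (Alice): min(46, 43) = 43
start (Uma): max(-25, 43) = 43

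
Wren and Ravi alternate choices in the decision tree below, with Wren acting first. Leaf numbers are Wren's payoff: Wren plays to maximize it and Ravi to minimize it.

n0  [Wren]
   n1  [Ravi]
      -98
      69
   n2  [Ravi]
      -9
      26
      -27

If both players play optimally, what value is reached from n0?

n1 (Ravi): min(-98, 69) = -98
n2 (Ravi): min(-9, 26, -27) = -27
n0 (Wren): max(-98, -27) = -27

-27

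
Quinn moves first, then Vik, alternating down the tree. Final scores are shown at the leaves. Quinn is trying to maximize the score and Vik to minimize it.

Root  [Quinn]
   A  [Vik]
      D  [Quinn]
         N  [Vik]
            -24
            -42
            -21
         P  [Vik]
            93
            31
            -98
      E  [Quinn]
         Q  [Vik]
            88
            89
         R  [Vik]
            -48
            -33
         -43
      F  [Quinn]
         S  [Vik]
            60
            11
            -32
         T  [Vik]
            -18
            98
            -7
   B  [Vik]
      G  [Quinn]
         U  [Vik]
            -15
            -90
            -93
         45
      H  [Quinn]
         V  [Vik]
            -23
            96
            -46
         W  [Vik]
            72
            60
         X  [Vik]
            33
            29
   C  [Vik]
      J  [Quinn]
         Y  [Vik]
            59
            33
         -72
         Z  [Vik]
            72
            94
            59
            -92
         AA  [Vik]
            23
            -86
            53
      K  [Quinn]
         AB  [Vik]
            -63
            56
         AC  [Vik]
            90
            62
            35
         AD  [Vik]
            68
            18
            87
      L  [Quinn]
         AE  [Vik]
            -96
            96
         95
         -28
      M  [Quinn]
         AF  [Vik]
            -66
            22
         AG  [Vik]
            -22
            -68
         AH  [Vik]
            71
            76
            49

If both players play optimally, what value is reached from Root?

N (Vik): min(-24, -42, -21) = -42
P (Vik): min(93, 31, -98) = -98
D (Quinn): max(-42, -98) = -42
Q (Vik): min(88, 89) = 88
R (Vik): min(-48, -33) = -48
E (Quinn): max(88, -48, -43) = 88
S (Vik): min(60, 11, -32) = -32
T (Vik): min(-18, 98, -7) = -18
F (Quinn): max(-32, -18) = -18
A (Vik): min(-42, 88, -18) = -42
U (Vik): min(-15, -90, -93) = -93
G (Quinn): max(-93, 45) = 45
V (Vik): min(-23, 96, -46) = -46
W (Vik): min(72, 60) = 60
X (Vik): min(33, 29) = 29
H (Quinn): max(-46, 60, 29) = 60
B (Vik): min(45, 60) = 45
Y (Vik): min(59, 33) = 33
Z (Vik): min(72, 94, 59, -92) = -92
AA (Vik): min(23, -86, 53) = -86
J (Quinn): max(33, -72, -92, -86) = 33
AB (Vik): min(-63, 56) = -63
AC (Vik): min(90, 62, 35) = 35
AD (Vik): min(68, 18, 87) = 18
K (Quinn): max(-63, 35, 18) = 35
AE (Vik): min(-96, 96) = -96
L (Quinn): max(-96, 95, -28) = 95
AF (Vik): min(-66, 22) = -66
AG (Vik): min(-22, -68) = -68
AH (Vik): min(71, 76, 49) = 49
M (Quinn): max(-66, -68, 49) = 49
C (Vik): min(33, 35, 95, 49) = 33
Root (Quinn): max(-42, 45, 33) = 45

45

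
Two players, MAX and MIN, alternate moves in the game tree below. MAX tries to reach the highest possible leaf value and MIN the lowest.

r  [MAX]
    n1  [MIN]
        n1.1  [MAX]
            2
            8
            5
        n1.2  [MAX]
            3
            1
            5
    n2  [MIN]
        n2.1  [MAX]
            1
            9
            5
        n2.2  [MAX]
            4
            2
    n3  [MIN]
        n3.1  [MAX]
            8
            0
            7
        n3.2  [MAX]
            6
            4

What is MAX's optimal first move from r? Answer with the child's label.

n1.1 (MAX): max(2, 8, 5) = 8
n1.2 (MAX): max(3, 1, 5) = 5
n1 (MIN): min(8, 5) = 5
n2.1 (MAX): max(1, 9, 5) = 9
n2.2 (MAX): max(4, 2) = 4
n2 (MIN): min(9, 4) = 4
n3.1 (MAX): max(8, 0, 7) = 8
n3.2 (MAX): max(6, 4) = 6
n3 (MIN): min(8, 6) = 6
r (MAX): max(5, 4, 6) = 6
MAX at r wants the highest of {n1=5, n2=4, n3=6}, so chooses n3.

n3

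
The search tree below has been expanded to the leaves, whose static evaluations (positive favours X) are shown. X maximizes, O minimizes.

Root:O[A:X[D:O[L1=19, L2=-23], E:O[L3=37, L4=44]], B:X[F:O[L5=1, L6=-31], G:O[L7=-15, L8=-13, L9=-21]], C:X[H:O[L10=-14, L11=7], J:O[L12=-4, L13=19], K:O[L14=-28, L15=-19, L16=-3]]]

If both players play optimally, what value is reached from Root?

-21

D (O): min(19, -23) = -23
E (O): min(37, 44) = 37
A (X): max(-23, 37) = 37
F (O): min(1, -31) = -31
G (O): min(-15, -13, -21) = -21
B (X): max(-31, -21) = -21
H (O): min(-14, 7) = -14
J (O): min(-4, 19) = -4
K (O): min(-28, -19, -3) = -28
C (X): max(-14, -4, -28) = -4
Root (O): min(37, -21, -4) = -21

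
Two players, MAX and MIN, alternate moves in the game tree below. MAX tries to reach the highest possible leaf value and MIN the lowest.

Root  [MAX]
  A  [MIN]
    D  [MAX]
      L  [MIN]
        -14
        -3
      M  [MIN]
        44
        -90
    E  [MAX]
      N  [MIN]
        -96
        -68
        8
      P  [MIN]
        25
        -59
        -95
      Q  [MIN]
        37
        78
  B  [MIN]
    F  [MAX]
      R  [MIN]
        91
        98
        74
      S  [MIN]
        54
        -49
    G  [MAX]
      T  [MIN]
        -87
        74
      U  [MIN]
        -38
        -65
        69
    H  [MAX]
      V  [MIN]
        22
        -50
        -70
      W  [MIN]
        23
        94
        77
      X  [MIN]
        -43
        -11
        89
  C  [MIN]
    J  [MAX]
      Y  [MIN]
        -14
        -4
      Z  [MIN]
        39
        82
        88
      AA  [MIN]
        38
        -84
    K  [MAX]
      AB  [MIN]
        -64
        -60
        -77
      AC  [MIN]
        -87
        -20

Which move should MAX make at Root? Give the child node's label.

L (MIN): min(-14, -3) = -14
M (MIN): min(44, -90) = -90
D (MAX): max(-14, -90) = -14
N (MIN): min(-96, -68, 8) = -96
P (MIN): min(25, -59, -95) = -95
Q (MIN): min(37, 78) = 37
E (MAX): max(-96, -95, 37) = 37
A (MIN): min(-14, 37) = -14
R (MIN): min(91, 98, 74) = 74
S (MIN): min(54, -49) = -49
F (MAX): max(74, -49) = 74
T (MIN): min(-87, 74) = -87
U (MIN): min(-38, -65, 69) = -65
G (MAX): max(-87, -65) = -65
V (MIN): min(22, -50, -70) = -70
W (MIN): min(23, 94, 77) = 23
X (MIN): min(-43, -11, 89) = -43
H (MAX): max(-70, 23, -43) = 23
B (MIN): min(74, -65, 23) = -65
Y (MIN): min(-14, -4) = -14
Z (MIN): min(39, 82, 88) = 39
AA (MIN): min(38, -84) = -84
J (MAX): max(-14, 39, -84) = 39
AB (MIN): min(-64, -60, -77) = -77
AC (MIN): min(-87, -20) = -87
K (MAX): max(-77, -87) = -77
C (MIN): min(39, -77) = -77
Root (MAX): max(-14, -65, -77) = -14
MAX at Root wants the highest of {A=-14, B=-65, C=-77}, so chooses A.

A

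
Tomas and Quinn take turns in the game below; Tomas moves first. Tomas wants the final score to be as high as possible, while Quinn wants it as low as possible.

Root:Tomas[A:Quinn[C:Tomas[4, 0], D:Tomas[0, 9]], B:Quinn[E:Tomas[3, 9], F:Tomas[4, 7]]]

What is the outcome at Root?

C (Tomas): max(4, 0) = 4
D (Tomas): max(0, 9) = 9
A (Quinn): min(4, 9) = 4
E (Tomas): max(3, 9) = 9
F (Tomas): max(4, 7) = 7
B (Quinn): min(9, 7) = 7
Root (Tomas): max(4, 7) = 7

7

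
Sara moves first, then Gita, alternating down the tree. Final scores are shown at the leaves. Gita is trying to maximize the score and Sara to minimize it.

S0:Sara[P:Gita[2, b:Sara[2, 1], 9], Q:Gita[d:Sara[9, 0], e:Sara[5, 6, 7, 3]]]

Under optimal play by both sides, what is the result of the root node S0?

b (Sara): min(2, 1) = 1
P (Gita): max(2, 1, 9) = 9
d (Sara): min(9, 0) = 0
e (Sara): min(5, 6, 7, 3) = 3
Q (Gita): max(0, 3) = 3
S0 (Sara): min(9, 3) = 3

3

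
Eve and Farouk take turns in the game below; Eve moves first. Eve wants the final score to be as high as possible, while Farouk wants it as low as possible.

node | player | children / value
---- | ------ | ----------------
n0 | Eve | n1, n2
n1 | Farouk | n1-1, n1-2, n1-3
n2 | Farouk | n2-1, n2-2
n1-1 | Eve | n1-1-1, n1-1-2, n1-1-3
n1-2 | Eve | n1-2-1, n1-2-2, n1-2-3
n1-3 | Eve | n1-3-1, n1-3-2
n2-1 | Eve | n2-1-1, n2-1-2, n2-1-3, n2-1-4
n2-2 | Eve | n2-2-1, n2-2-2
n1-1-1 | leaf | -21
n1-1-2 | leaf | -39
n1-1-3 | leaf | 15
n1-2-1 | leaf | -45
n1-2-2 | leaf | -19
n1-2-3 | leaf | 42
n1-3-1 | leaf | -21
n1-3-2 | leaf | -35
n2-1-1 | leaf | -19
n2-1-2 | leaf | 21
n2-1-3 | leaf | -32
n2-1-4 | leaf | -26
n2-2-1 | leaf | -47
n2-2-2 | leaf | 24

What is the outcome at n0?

21

n1-1 (Eve): max(-21, -39, 15) = 15
n1-2 (Eve): max(-45, -19, 42) = 42
n1-3 (Eve): max(-21, -35) = -21
n1 (Farouk): min(15, 42, -21) = -21
n2-1 (Eve): max(-19, 21, -32, -26) = 21
n2-2 (Eve): max(-47, 24) = 24
n2 (Farouk): min(21, 24) = 21
n0 (Eve): max(-21, 21) = 21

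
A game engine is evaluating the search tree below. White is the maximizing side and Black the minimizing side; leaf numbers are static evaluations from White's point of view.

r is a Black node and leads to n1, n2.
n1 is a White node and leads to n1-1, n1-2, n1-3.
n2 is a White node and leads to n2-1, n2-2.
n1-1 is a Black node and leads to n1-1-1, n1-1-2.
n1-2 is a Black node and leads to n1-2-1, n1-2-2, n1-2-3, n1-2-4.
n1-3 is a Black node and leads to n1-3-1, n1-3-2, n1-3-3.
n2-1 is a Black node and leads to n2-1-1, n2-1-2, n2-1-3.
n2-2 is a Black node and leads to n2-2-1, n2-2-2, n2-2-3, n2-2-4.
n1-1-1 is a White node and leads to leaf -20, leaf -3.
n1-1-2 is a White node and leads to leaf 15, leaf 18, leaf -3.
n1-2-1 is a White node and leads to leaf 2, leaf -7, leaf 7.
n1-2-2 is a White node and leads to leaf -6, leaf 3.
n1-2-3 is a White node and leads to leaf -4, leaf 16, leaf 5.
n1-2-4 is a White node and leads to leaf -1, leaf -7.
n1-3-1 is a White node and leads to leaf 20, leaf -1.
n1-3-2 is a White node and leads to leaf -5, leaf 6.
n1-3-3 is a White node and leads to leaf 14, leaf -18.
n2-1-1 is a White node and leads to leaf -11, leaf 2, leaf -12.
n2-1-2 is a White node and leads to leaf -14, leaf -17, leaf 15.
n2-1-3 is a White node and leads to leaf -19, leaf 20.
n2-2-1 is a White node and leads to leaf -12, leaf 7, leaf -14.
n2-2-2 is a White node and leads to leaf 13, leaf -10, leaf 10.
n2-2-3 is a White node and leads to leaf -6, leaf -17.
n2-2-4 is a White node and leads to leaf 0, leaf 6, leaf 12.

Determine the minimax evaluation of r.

2

n1-1-1 (White): max(-20, -3) = -3
n1-1-2 (White): max(15, 18, -3) = 18
n1-1 (Black): min(-3, 18) = -3
n1-2-1 (White): max(2, -7, 7) = 7
n1-2-2 (White): max(-6, 3) = 3
n1-2-3 (White): max(-4, 16, 5) = 16
n1-2-4 (White): max(-1, -7) = -1
n1-2 (Black): min(7, 3, 16, -1) = -1
n1-3-1 (White): max(20, -1) = 20
n1-3-2 (White): max(-5, 6) = 6
n1-3-3 (White): max(14, -18) = 14
n1-3 (Black): min(20, 6, 14) = 6
n1 (White): max(-3, -1, 6) = 6
n2-1-1 (White): max(-11, 2, -12) = 2
n2-1-2 (White): max(-14, -17, 15) = 15
n2-1-3 (White): max(-19, 20) = 20
n2-1 (Black): min(2, 15, 20) = 2
n2-2-1 (White): max(-12, 7, -14) = 7
n2-2-2 (White): max(13, -10, 10) = 13
n2-2-3 (White): max(-6, -17) = -6
n2-2-4 (White): max(0, 6, 12) = 12
n2-2 (Black): min(7, 13, -6, 12) = -6
n2 (White): max(2, -6) = 2
r (Black): min(6, 2) = 2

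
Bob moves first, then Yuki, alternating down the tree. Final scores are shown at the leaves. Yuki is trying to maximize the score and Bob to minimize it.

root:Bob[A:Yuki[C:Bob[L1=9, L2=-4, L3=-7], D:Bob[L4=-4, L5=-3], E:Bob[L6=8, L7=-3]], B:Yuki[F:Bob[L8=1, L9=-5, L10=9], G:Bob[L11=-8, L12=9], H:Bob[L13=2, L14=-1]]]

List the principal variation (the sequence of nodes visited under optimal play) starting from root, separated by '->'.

root -> A -> E -> L7

C (Bob): min(9, -4, -7) = -7
D (Bob): min(-4, -3) = -4
E (Bob): min(8, -3) = -3
A (Yuki): max(-7, -4, -3) = -3
F (Bob): min(1, -5, 9) = -5
G (Bob): min(-8, 9) = -8
H (Bob): min(2, -1) = -1
B (Yuki): max(-5, -8, -1) = -1
root (Bob): min(-3, -1) = -3
At root, Bob picks A (lowest: -3).
At A, Yuki picks E (highest: -3).
At E, Bob picks L7 (lowest: -3).
Terminal value -3.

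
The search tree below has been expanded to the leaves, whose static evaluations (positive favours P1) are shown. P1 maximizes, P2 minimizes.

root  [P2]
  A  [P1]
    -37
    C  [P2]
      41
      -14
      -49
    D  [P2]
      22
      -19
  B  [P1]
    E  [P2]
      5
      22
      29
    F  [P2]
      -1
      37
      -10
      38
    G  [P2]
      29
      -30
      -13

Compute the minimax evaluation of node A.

C (P2): min(41, -14, -49) = -49
D (P2): min(22, -19) = -19
A (P1): max(-37, -49, -19) = -19

-19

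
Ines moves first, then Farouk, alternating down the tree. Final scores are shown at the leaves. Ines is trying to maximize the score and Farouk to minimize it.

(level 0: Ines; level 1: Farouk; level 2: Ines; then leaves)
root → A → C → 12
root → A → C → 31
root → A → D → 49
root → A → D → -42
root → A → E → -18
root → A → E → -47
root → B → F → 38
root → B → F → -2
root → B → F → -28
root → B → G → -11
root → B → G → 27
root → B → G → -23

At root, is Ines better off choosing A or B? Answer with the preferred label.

B

C (Ines): max(12, 31) = 31
D (Ines): max(49, -42) = 49
E (Ines): max(-18, -47) = -18
A (Farouk): min(31, 49, -18) = -18
F (Ines): max(38, -2, -28) = 38
G (Ines): max(-11, 27, -23) = 27
B (Farouk): min(38, 27) = 27
Ines prefers the higher value; A=-18, B=27. B is better since 27 > -18.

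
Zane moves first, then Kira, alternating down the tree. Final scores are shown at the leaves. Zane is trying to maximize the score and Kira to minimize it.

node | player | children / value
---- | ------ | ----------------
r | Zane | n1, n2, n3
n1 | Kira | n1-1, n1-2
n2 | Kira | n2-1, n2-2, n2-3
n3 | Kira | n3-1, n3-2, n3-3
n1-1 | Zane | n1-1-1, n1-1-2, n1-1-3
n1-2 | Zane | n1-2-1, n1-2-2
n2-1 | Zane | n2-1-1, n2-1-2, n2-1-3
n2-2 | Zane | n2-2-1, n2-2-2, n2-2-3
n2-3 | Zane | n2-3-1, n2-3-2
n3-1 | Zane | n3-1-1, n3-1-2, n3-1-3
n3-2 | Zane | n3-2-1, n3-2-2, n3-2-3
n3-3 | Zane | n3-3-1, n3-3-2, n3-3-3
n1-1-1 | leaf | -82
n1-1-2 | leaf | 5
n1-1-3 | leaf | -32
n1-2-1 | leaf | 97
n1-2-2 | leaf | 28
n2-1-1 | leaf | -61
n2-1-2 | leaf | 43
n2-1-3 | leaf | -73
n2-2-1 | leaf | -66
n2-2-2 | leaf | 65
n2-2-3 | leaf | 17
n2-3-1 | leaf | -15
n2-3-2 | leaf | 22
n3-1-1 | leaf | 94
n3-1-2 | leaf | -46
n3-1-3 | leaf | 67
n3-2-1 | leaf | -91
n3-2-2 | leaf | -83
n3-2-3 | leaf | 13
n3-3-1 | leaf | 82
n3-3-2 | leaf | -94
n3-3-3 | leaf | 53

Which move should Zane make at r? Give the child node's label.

n2

n1-1 (Zane): max(-82, 5, -32) = 5
n1-2 (Zane): max(97, 28) = 97
n1 (Kira): min(5, 97) = 5
n2-1 (Zane): max(-61, 43, -73) = 43
n2-2 (Zane): max(-66, 65, 17) = 65
n2-3 (Zane): max(-15, 22) = 22
n2 (Kira): min(43, 65, 22) = 22
n3-1 (Zane): max(94, -46, 67) = 94
n3-2 (Zane): max(-91, -83, 13) = 13
n3-3 (Zane): max(82, -94, 53) = 82
n3 (Kira): min(94, 13, 82) = 13
r (Zane): max(5, 22, 13) = 22
Zane at r wants the highest of {n1=5, n2=22, n3=13}, so chooses n2.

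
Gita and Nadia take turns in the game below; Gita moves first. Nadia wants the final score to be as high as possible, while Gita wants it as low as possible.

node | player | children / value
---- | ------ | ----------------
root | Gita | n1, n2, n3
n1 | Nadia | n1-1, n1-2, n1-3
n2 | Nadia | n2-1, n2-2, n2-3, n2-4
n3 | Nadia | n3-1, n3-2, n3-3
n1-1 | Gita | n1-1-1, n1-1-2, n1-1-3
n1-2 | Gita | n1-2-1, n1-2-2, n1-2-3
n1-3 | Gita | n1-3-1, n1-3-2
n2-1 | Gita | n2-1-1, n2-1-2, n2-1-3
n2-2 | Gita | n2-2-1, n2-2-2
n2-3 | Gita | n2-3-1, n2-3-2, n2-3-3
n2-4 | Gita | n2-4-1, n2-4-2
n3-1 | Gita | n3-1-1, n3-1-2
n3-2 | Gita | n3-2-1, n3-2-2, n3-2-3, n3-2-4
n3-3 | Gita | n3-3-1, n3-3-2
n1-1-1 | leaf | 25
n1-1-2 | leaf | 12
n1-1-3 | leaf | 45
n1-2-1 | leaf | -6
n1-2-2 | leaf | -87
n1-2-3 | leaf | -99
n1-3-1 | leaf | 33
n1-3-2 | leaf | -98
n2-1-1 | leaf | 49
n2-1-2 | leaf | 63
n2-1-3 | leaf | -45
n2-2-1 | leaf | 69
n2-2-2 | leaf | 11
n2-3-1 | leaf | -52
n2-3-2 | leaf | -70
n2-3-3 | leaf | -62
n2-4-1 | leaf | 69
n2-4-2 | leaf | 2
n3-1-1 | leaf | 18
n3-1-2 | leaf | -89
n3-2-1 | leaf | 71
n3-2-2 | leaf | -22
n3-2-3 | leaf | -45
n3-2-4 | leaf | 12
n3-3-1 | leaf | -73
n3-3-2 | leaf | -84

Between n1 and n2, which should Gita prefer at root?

n1-1 (Gita): min(25, 12, 45) = 12
n1-2 (Gita): min(-6, -87, -99) = -99
n1-3 (Gita): min(33, -98) = -98
n1 (Nadia): max(12, -99, -98) = 12
n2-1 (Gita): min(49, 63, -45) = -45
n2-2 (Gita): min(69, 11) = 11
n2-3 (Gita): min(-52, -70, -62) = -70
n2-4 (Gita): min(69, 2) = 2
n2 (Nadia): max(-45, 11, -70, 2) = 11
Gita prefers the lower value; n1=12, n2=11. n2 is better since 11 < 12.

n2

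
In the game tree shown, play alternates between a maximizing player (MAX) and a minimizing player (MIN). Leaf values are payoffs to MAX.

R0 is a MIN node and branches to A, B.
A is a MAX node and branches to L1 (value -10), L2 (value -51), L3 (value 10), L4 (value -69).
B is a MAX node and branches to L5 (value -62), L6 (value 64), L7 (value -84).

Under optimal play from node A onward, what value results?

10

A (MAX): max(-10, -51, 10, -69) = 10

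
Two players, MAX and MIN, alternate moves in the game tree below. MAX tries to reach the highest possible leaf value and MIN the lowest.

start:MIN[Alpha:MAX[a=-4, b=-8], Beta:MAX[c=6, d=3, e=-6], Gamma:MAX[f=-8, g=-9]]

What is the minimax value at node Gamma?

-8

Gamma (MAX): max(-8, -9) = -8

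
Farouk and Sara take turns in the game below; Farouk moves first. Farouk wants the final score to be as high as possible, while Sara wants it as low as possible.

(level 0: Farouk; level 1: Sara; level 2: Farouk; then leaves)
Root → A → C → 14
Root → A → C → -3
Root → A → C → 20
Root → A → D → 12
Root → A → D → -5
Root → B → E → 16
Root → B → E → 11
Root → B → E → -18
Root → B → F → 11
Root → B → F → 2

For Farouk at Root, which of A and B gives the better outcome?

C (Farouk): max(14, -3, 20) = 20
D (Farouk): max(12, -5) = 12
A (Sara): min(20, 12) = 12
E (Farouk): max(16, 11, -18) = 16
F (Farouk): max(11, 2) = 11
B (Sara): min(16, 11) = 11
Farouk prefers the higher value; A=12, B=11. A is better since 12 > 11.

A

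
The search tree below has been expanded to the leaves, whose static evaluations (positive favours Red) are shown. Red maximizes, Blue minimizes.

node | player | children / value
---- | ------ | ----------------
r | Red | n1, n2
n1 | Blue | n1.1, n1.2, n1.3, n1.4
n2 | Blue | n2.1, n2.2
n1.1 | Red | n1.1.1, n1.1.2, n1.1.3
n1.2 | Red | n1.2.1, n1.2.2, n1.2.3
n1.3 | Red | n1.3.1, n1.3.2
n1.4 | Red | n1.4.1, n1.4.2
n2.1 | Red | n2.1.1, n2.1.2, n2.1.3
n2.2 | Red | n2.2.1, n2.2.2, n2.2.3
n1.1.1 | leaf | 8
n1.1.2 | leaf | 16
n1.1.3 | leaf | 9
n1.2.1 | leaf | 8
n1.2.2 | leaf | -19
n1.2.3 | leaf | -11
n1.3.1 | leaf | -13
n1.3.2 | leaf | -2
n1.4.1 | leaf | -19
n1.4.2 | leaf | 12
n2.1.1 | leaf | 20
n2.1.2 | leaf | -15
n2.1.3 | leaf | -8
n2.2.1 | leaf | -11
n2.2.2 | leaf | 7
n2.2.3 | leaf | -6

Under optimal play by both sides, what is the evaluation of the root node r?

n1.1 (Red): max(8, 16, 9) = 16
n1.2 (Red): max(8, -19, -11) = 8
n1.3 (Red): max(-13, -2) = -2
n1.4 (Red): max(-19, 12) = 12
n1 (Blue): min(16, 8, -2, 12) = -2
n2.1 (Red): max(20, -15, -8) = 20
n2.2 (Red): max(-11, 7, -6) = 7
n2 (Blue): min(20, 7) = 7
r (Red): max(-2, 7) = 7

7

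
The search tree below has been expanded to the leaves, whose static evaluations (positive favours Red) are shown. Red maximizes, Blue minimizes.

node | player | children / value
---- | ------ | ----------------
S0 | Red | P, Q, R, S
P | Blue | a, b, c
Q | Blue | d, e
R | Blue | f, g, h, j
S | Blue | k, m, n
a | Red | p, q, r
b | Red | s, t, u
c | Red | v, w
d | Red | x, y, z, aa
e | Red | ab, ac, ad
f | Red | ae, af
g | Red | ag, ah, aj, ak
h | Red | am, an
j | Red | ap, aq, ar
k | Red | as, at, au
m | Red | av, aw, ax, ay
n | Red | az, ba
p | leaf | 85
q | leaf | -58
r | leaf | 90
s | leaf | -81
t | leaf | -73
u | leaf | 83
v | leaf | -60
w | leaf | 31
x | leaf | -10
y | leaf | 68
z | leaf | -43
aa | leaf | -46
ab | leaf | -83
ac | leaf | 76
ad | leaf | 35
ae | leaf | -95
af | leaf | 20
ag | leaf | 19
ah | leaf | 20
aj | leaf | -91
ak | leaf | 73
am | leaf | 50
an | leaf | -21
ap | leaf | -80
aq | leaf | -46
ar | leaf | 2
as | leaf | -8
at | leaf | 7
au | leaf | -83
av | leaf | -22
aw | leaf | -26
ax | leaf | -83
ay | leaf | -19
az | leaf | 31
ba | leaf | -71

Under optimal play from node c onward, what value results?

31

c (Red): max(-60, 31) = 31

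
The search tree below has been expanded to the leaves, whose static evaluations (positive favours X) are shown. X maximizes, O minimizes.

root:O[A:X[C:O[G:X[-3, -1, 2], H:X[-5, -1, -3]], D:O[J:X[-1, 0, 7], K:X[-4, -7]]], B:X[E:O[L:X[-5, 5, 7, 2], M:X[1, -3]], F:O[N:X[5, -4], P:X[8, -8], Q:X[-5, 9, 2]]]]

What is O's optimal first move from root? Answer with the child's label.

A

G (X): max(-3, -1, 2) = 2
H (X): max(-5, -1, -3) = -1
C (O): min(2, -1) = -1
J (X): max(-1, 0, 7) = 7
K (X): max(-4, -7) = -4
D (O): min(7, -4) = -4
A (X): max(-1, -4) = -1
L (X): max(-5, 5, 7, 2) = 7
M (X): max(1, -3) = 1
E (O): min(7, 1) = 1
N (X): max(5, -4) = 5
P (X): max(8, -8) = 8
Q (X): max(-5, 9, 2) = 9
F (O): min(5, 8, 9) = 5
B (X): max(1, 5) = 5
root (O): min(-1, 5) = -1
O at root wants the lowest of {A=-1, B=5}, so chooses A.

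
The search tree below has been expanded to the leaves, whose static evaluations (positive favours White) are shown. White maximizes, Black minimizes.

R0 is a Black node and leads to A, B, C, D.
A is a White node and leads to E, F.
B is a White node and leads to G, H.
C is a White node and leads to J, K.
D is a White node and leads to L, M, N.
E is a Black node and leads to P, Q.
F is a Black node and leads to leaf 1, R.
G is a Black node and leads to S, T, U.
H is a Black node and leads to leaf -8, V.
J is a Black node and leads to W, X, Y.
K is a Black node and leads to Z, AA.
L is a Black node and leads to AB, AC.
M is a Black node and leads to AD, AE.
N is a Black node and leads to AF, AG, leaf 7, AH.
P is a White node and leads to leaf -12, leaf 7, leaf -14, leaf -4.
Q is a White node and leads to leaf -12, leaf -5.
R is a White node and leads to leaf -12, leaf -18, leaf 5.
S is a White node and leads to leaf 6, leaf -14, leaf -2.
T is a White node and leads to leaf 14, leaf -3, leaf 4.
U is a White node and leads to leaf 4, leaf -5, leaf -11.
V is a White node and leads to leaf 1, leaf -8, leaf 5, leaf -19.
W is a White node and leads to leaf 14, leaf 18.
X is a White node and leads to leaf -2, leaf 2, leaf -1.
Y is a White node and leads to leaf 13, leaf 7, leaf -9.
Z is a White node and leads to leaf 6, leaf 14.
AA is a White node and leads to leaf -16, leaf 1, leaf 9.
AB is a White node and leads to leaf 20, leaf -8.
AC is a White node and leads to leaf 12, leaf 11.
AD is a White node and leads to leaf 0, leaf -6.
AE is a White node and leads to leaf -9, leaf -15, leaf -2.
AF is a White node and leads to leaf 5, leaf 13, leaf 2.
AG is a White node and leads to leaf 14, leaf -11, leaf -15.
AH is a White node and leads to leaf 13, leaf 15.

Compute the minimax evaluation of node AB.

AB (White): max(20, -8) = 20

20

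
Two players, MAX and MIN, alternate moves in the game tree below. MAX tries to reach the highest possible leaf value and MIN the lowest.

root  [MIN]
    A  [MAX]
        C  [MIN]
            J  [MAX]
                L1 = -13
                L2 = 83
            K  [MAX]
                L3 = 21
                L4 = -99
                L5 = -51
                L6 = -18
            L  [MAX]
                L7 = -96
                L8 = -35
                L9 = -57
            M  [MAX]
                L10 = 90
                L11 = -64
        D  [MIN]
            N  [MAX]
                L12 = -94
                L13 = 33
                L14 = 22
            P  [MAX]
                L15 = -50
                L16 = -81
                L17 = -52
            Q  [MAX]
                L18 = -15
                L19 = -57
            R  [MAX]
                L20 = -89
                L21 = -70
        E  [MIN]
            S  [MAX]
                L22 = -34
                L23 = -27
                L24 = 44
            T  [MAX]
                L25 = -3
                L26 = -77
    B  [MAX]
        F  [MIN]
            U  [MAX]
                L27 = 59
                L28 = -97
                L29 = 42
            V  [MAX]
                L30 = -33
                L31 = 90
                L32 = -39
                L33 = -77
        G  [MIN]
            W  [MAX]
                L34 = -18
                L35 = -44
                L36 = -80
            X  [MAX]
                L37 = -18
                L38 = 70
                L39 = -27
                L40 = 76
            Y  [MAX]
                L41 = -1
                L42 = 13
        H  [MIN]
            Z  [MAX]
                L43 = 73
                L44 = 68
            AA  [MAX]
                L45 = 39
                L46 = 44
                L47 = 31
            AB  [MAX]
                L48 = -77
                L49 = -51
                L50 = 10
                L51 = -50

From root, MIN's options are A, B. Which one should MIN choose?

J (MAX): max(-13, 83) = 83
K (MAX): max(21, -99, -51, -18) = 21
L (MAX): max(-96, -35, -57) = -35
M (MAX): max(90, -64) = 90
C (MIN): min(83, 21, -35, 90) = -35
N (MAX): max(-94, 33, 22) = 33
P (MAX): max(-50, -81, -52) = -50
Q (MAX): max(-15, -57) = -15
R (MAX): max(-89, -70) = -70
D (MIN): min(33, -50, -15, -70) = -70
S (MAX): max(-34, -27, 44) = 44
T (MAX): max(-3, -77) = -3
E (MIN): min(44, -3) = -3
A (MAX): max(-35, -70, -3) = -3
U (MAX): max(59, -97, 42) = 59
V (MAX): max(-33, 90, -39, -77) = 90
F (MIN): min(59, 90) = 59
W (MAX): max(-18, -44, -80) = -18
X (MAX): max(-18, 70, -27, 76) = 76
Y (MAX): max(-1, 13) = 13
G (MIN): min(-18, 76, 13) = -18
Z (MAX): max(73, 68) = 73
AA (MAX): max(39, 44, 31) = 44
AB (MAX): max(-77, -51, 10, -50) = 10
H (MIN): min(73, 44, 10) = 10
B (MAX): max(59, -18, 10) = 59
root (MIN): min(-3, 59) = -3
MIN at root wants the lowest of {A=-3, B=59}, so chooses A.

A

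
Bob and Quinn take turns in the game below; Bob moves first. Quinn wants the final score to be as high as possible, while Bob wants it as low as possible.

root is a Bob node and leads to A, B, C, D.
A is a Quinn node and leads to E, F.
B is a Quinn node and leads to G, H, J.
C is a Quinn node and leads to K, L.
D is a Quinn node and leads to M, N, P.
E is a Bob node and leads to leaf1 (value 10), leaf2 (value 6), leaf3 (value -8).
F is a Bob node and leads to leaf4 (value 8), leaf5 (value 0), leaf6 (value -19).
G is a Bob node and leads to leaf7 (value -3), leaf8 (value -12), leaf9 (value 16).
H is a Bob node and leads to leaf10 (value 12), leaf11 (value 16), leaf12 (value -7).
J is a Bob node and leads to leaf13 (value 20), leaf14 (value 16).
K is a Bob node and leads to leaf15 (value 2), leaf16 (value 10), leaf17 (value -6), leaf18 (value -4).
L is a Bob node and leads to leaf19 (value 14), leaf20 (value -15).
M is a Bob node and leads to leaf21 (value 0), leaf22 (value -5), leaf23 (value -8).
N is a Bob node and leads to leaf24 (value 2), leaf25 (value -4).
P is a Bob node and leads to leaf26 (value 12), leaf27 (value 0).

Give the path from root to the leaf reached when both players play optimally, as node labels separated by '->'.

E (Bob): min(10, 6, -8) = -8
F (Bob): min(8, 0, -19) = -19
A (Quinn): max(-8, -19) = -8
G (Bob): min(-3, -12, 16) = -12
H (Bob): min(12, 16, -7) = -7
J (Bob): min(20, 16) = 16
B (Quinn): max(-12, -7, 16) = 16
K (Bob): min(2, 10, -6, -4) = -6
L (Bob): min(14, -15) = -15
C (Quinn): max(-6, -15) = -6
M (Bob): min(0, -5, -8) = -8
N (Bob): min(2, -4) = -4
P (Bob): min(12, 0) = 0
D (Quinn): max(-8, -4, 0) = 0
root (Bob): min(-8, 16, -6, 0) = -8
At root, Bob picks A (lowest: -8).
At A, Quinn picks E (highest: -8).
At E, Bob picks leaf3 (lowest: -8).
Terminal value -8.

root -> A -> E -> leaf3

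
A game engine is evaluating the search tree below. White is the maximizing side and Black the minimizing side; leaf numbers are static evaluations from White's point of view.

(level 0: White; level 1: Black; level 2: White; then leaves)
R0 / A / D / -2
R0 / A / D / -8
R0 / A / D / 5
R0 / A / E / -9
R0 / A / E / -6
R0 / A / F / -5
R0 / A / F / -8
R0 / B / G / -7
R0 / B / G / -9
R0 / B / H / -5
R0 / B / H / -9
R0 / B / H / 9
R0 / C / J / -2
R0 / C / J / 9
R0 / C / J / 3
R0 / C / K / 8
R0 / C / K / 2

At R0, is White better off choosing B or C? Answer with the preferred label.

C

G (White): max(-7, -9) = -7
H (White): max(-5, -9, 9) = 9
B (Black): min(-7, 9) = -7
J (White): max(-2, 9, 3) = 9
K (White): max(8, 2) = 8
C (Black): min(9, 8) = 8
White prefers the higher value; B=-7, C=8. C is better since 8 > -7.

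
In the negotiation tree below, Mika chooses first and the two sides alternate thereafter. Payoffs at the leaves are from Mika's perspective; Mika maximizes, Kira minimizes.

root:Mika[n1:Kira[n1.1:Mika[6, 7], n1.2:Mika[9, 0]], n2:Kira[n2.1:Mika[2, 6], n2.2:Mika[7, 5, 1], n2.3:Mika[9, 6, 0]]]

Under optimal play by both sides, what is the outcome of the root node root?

7

n1.1 (Mika): max(6, 7) = 7
n1.2 (Mika): max(9, 0) = 9
n1 (Kira): min(7, 9) = 7
n2.1 (Mika): max(2, 6) = 6
n2.2 (Mika): max(7, 5, 1) = 7
n2.3 (Mika): max(9, 6, 0) = 9
n2 (Kira): min(6, 7, 9) = 6
root (Mika): max(7, 6) = 7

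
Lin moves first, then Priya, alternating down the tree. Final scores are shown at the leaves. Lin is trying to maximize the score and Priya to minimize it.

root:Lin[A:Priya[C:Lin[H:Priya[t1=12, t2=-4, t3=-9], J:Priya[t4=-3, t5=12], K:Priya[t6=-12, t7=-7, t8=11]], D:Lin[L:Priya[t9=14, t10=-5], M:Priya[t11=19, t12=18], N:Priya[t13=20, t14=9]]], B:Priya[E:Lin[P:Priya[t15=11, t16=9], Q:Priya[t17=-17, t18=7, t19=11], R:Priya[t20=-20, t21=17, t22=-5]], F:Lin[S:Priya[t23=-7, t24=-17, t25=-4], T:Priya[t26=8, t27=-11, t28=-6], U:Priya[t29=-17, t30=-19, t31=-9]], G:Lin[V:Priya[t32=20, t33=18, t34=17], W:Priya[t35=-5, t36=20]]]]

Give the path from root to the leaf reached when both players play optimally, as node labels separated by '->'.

H (Priya): min(12, -4, -9) = -9
J (Priya): min(-3, 12) = -3
K (Priya): min(-12, -7, 11) = -12
C (Lin): max(-9, -3, -12) = -3
L (Priya): min(14, -5) = -5
M (Priya): min(19, 18) = 18
N (Priya): min(20, 9) = 9
D (Lin): max(-5, 18, 9) = 18
A (Priya): min(-3, 18) = -3
P (Priya): min(11, 9) = 9
Q (Priya): min(-17, 7, 11) = -17
R (Priya): min(-20, 17, -5) = -20
E (Lin): max(9, -17, -20) = 9
S (Priya): min(-7, -17, -4) = -17
T (Priya): min(8, -11, -6) = -11
U (Priya): min(-17, -19, -9) = -19
F (Lin): max(-17, -11, -19) = -11
V (Priya): min(20, 18, 17) = 17
W (Priya): min(-5, 20) = -5
G (Lin): max(17, -5) = 17
B (Priya): min(9, -11, 17) = -11
root (Lin): max(-3, -11) = -3
At root, Lin picks A (highest: -3).
At A, Priya picks C (lowest: -3).
At C, Lin picks J (highest: -3).
At J, Priya picks t4 (lowest: -3).
Terminal value -3.

root -> A -> C -> J -> t4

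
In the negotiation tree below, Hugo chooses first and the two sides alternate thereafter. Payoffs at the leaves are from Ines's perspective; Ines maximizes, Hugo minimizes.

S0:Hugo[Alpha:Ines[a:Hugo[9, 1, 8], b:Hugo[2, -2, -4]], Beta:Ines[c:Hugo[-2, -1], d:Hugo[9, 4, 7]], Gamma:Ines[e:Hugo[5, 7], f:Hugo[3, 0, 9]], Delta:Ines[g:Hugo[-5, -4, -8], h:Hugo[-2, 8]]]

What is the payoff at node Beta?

4

c (Hugo): min(-2, -1) = -2
d (Hugo): min(9, 4, 7) = 4
Beta (Ines): max(-2, 4) = 4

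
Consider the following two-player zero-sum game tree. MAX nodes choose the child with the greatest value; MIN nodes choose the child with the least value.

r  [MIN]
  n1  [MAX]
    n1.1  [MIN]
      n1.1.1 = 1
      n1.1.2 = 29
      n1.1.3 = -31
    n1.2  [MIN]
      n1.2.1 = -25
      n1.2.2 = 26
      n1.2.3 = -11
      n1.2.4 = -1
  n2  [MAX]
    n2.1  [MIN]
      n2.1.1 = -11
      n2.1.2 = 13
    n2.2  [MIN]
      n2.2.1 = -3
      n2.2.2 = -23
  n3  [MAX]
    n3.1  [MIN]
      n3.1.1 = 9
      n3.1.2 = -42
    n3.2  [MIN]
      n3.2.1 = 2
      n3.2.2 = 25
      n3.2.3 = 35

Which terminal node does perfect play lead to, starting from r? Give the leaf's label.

n1.2.1

n1.1 (MIN): min(1, 29, -31) = -31
n1.2 (MIN): min(-25, 26, -11, -1) = -25
n1 (MAX): max(-31, -25) = -25
n2.1 (MIN): min(-11, 13) = -11
n2.2 (MIN): min(-3, -23) = -23
n2 (MAX): max(-11, -23) = -11
n3.1 (MIN): min(9, -42) = -42
n3.2 (MIN): min(2, 25, 35) = 2
n3 (MAX): max(-42, 2) = 2
r (MIN): min(-25, -11, 2) = -25
At r, MIN picks n1 (lowest: -25).
At n1, MAX picks n1.2 (highest: -25).
At n1.2, MIN picks n1.2.1 (lowest: -25).
Terminal value -25.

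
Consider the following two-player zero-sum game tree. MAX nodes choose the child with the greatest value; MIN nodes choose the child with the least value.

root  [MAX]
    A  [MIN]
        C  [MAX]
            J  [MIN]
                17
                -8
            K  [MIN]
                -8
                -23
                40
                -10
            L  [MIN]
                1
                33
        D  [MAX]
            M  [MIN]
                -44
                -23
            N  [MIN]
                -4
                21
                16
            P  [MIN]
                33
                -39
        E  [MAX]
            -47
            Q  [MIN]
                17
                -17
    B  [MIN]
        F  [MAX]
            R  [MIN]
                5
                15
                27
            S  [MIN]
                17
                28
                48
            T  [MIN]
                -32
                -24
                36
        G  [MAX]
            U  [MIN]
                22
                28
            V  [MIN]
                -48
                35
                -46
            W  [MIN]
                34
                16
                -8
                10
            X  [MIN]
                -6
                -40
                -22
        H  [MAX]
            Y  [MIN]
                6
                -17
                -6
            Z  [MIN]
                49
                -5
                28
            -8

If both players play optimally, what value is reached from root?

-5

J (MIN): min(17, -8) = -8
K (MIN): min(-8, -23, 40, -10) = -23
L (MIN): min(1, 33) = 1
C (MAX): max(-8, -23, 1) = 1
M (MIN): min(-44, -23) = -44
N (MIN): min(-4, 21, 16) = -4
P (MIN): min(33, -39) = -39
D (MAX): max(-44, -4, -39) = -4
Q (MIN): min(17, -17) = -17
E (MAX): max(-47, -17) = -17
A (MIN): min(1, -4, -17) = -17
R (MIN): min(5, 15, 27) = 5
S (MIN): min(17, 28, 48) = 17
T (MIN): min(-32, -24, 36) = -32
F (MAX): max(5, 17, -32) = 17
U (MIN): min(22, 28) = 22
V (MIN): min(-48, 35, -46) = -48
W (MIN): min(34, 16, -8, 10) = -8
X (MIN): min(-6, -40, -22) = -40
G (MAX): max(22, -48, -8, -40) = 22
Y (MIN): min(6, -17, -6) = -17
Z (MIN): min(49, -5, 28) = -5
H (MAX): max(-17, -5, -8) = -5
B (MIN): min(17, 22, -5) = -5
root (MAX): max(-17, -5) = -5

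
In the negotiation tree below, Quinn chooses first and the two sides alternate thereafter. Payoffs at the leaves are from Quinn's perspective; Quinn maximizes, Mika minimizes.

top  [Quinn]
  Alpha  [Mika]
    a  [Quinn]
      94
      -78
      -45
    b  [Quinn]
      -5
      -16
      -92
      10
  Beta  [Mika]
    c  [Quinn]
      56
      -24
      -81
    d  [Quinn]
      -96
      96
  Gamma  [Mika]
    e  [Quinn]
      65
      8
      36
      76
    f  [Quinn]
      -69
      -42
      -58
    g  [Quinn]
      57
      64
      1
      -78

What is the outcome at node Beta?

56

c (Quinn): max(56, -24, -81) = 56
d (Quinn): max(-96, 96) = 96
Beta (Mika): min(56, 96) = 56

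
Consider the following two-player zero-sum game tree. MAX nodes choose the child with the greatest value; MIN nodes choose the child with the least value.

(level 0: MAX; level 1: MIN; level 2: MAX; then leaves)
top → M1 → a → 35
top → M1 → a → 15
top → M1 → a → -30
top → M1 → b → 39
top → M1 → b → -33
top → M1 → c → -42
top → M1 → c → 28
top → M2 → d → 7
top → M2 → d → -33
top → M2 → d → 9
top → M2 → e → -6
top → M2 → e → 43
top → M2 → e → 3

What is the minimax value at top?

28

a (MAX): max(35, 15, -30) = 35
b (MAX): max(39, -33) = 39
c (MAX): max(-42, 28) = 28
M1 (MIN): min(35, 39, 28) = 28
d (MAX): max(7, -33, 9) = 9
e (MAX): max(-6, 43, 3) = 43
M2 (MIN): min(9, 43) = 9
top (MAX): max(28, 9) = 28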